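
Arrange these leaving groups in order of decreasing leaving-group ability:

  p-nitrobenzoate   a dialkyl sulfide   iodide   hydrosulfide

iodide > a dialkyl sulfide > p-nitrobenzoate > hydrosulfide

iodide: pKₐ(HI) ≈ -10
a dialkyl sulfide: pKₐ(R'₂SH⁺) ≈ -7
p-nitrobenzoate: pKₐ(p-nitrobenzoic acid) ≈ 3.4 — electron-withdrawing nitro group stabilises the carboxylate
hydrosulfide: pKₐ(H₂S) ≈ 7 — larger and more polarisable than the oxygen analogue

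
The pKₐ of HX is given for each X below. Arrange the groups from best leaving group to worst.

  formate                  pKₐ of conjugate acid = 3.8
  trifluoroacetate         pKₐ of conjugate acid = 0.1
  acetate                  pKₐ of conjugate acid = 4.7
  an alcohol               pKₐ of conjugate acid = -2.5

Lower conjugate-acid pKₐ ⇒ weaker base ⇒ better leaving group.
Sorting by the given values: an alcohol (-2.5), trifluoroacetate (0.1), formate (3.8), acetate (4.7).

an alcohol > trifluoroacetate > formate > acetate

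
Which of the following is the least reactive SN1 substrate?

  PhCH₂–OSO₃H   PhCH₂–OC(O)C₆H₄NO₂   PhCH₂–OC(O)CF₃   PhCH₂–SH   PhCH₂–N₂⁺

PhCH₂–SH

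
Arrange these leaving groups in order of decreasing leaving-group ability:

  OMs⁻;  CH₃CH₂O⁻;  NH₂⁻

A good leaving group is a weak base: the lower the pKₐ of its conjugate acid, the more readily it departs.
OMs⁻: pKₐ(CH₃SO₃H (MsOH)) ≈ -1.9 — resonance-delocalised alkanesulfonate
CH₃CH₂O⁻: pKₐ(CH₃CH₂OH) ≈ 16 — strong base; alkoxides do not leave unassisted
NH₂⁻: pKₐ(NH₃) ≈ 38 — extremely strong base; never a leaving group

OMs⁻ > CH₃CH₂O⁻ > NH₂⁻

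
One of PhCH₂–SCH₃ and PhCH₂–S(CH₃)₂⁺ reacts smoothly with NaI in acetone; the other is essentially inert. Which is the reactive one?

PhCH₂–S(CH₃)₂⁺

From PhCH₂–SCH₃ the departing group would be RS⁻ (pKₐ(RSH (a thiol)) ≈ 10.5). Moderately basic; rarely leaves without activation.
From PhCH₂–S(CH₃)₂⁺ the leaving group is SR'₂ (pKₐ(R'₂SH⁺) ≈ -7). Neutral; leaves from a sulfonium salt (R–SR'₂⁺).
(In practice PhCH₂–S(CH₃)₂⁺ is made from PhCH₂–SCH₃ by S-methylation with CH₃I, allowing neutral dimethyl sulfide, rather than methanethiolate, to depart.)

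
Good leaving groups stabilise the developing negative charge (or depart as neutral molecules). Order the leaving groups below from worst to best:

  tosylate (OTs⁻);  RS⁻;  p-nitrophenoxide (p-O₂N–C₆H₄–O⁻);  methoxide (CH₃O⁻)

methoxide (CH₃O⁻) < RS⁻ < p-nitrophenoxide (p-O₂N–C₆H₄–O⁻) < tosylate (OTs⁻)

A good leaving group is a weak base: the lower the pKₐ of its conjugate acid, the more readily it departs.
tosylate (OTs⁻): pKₐ(p-CH₃C₆H₄SO₃H (TsOH)) ≈ -2.8
p-nitrophenoxide (p-O₂N–C₆H₄–O⁻): pKₐ(p-nitrophenol) ≈ 7.2 — nitro group delocalises the charge; the classic chromogenic LG
RS⁻: pKₐ(RSH (a thiol)) ≈ 10.5
methoxide (CH₃O⁻): pKₐ(CH₃OH) ≈ 15.5
Listed from poorest to best leaving group as asked.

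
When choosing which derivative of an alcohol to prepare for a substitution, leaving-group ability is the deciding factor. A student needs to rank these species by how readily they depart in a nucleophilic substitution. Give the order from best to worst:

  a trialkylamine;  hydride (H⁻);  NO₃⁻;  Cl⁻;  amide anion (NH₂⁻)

Rank by basicity of the departing species: weakest base leaves most easily.
Cl⁻: pKₐ(HCl) ≈ -7 — moderately weak base
NO₃⁻: pKₐ(HNO₃) ≈ -1.3 — resonance-delocalised over three oxygens
a trialkylamine: pKₐ(R'₃NH⁺) ≈ 10.7 — neutral but still a fairly strong base; Hofmann-elimination LG
hydride (H⁻): pKₐ(H₂) ≈ 36
amide anion (NH₂⁻): pKₐ(NH₃) ≈ 38

Cl⁻ > NO₃⁻ > a trialkylamine > hydride (H⁻) > amide anion (NH₂⁻)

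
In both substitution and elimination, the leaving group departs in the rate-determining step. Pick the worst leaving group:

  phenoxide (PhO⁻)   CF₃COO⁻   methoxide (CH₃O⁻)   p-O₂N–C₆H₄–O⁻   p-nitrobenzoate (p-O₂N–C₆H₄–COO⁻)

CF₃COO⁻: pKₐ(CF₃COOH) ≈ 0.2
p-nitrobenzoate (p-O₂N–C₆H₄–COO⁻): pKₐ(p-nitrobenzoic acid) ≈ 3.4
p-O₂N–C₆H₄–O⁻: pKₐ(p-nitrophenol) ≈ 7.2
phenoxide (PhO⁻): pKₐ(C₆H₅OH (phenol)) ≈ 10
methoxide (CH₃O⁻): pKₐ(CH₃OH) ≈ 15.5

methoxide (CH₃O⁻)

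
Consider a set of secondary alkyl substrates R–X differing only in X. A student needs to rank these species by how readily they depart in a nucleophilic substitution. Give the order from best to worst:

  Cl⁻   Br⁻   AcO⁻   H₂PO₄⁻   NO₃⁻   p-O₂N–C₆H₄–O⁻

Br⁻ > Cl⁻ > NO₃⁻ > H₂PO₄⁻ > AcO⁻ > p-O₂N–C₆H₄–O⁻

The more stable X⁻ (or X) is on its own — i.e. the weaker a base it is — the better a leaving group it makes.
Br⁻: pKₐ(HBr) ≈ -9 — weak base; good leaving group
Cl⁻: pKₐ(HCl) ≈ -7
NO₃⁻: pKₐ(HNO₃) ≈ -1.3 — resonance-delocalised over three oxygens
H₂PO₄⁻: pKₐ(H₃PO₄) ≈ 2.1 — moderate base; biological leaving group after further activation
AcO⁻: pKₐ(CH₃COOH) ≈ 4.8 — resonance-stabilised but still a weak base
p-O₂N–C₆H₄–O⁻: pKₐ(p-nitrophenol) ≈ 7.2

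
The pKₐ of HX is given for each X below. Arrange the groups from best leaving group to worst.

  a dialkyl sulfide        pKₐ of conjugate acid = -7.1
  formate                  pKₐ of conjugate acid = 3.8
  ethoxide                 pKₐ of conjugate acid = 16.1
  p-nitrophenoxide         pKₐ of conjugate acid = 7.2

Lower conjugate-acid pKₐ ⇒ weaker base ⇒ better leaving group.
Sorting by the given values: a dialkyl sulfide (-7.1), formate (3.8), p-nitrophenoxide (7.2), ethoxide (16.1).

a dialkyl sulfide > formate > p-nitrophenoxide > ethoxide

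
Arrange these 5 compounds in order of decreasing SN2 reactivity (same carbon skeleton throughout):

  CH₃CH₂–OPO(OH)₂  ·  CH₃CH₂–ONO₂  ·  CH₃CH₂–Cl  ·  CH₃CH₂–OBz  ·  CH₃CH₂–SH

Same R in every case — rank the leaving groups.
A good leaving group is a weak base: the lower the pKₐ of its conjugate acid, the more readily it departs.
CH₃CH₂–Cl loses Cl⁻: pKₐ(HCl) ≈ -7
CH₃CH₂–ONO₂ loses NO₃⁻: pKₐ(HNO₃) ≈ -1.3
CH₃CH₂–OPO(OH)₂ loses H₂PO₄⁻: pKₐ(H₃PO₄) ≈ 2.1
CH₃CH₂–OBz loses PhCOO⁻: pKₐ(C₆H₅COOH) ≈ 4.2
CH₃CH₂–SH loses HS⁻: pKₐ(H₂S) ≈ 7

CH₃CH₂–Cl > CH₃CH₂–ONO₂ > CH₃CH₂–OPO(OH)₂ > CH₃CH₂–OBz > CH₃CH₂–SH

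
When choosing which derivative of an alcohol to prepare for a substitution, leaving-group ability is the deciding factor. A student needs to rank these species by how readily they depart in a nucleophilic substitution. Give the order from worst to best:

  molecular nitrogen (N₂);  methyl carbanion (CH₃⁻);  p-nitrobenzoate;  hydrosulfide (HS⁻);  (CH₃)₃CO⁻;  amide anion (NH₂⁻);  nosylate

A good leaving group is a weak base: the lower the pKₐ of its conjugate acid, the more readily it departs.
molecular nitrogen (N₂): no meaningful conjugate acid; N₂ departs as an exceptionally stable neutral molecule
nosylate: pKₐ(p-O₂NC₆H₄SO₃H) ≈ -3.5
p-nitrobenzoate: pKₐ(p-nitrobenzoic acid) ≈ 3.4
hydrosulfide (HS⁻): pKₐ(H₂S) ≈ 7 — larger and more polarisable than the oxygen analogue
(CH₃)₃CO⁻: pKₐ(t-BuOH) ≈ 18 — bulky, strongly basic alkoxide
amide anion (NH₂⁻): pKₐ(NH₃) ≈ 38 — extremely strong base; never a leaving group
methyl carbanion (CH₃⁻): pKₐ(CH₄) ≈ 48
Reversing gives the worst-to-best order requested.

methyl carbanion (CH₃⁻) < amide anion (NH₂⁻) < (CH₃)₃CO⁻ < hydrosulfide (HS⁻) < p-nitrobenzoate < nosylate < molecular nitrogen (N₂)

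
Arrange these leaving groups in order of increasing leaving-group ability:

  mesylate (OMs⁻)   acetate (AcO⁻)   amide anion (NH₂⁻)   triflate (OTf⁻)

amide anion (NH₂⁻) < acetate (AcO⁻) < mesylate (OMs⁻) < triflate (OTf⁻)

triflate (OTf⁻): pKₐ(CF₃SO₃H (triflic acid)) ≈ -14 — charge spread over three oxygens and a CF₃ group; the premier leaving group in synthesis
mesylate (OMs⁻): pKₐ(CH₃SO₃H (MsOH)) ≈ -1.9 — resonance-delocalised alkanesulfonate
acetate (AcO⁻): pKₐ(CH₃COOH) ≈ 4.8 — resonance-stabilised but still a weak base
amide anion (NH₂⁻): pKₐ(NH₃) ≈ 38
Reversing gives the worst-to-best order requested.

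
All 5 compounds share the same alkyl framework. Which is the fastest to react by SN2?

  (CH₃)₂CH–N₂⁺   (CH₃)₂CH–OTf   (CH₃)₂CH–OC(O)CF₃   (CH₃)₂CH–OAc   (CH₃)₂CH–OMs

With the same alkyl group throughout, only the leaving group differentiates the rates.
A good leaving group is a weak base: the lower the pKₐ of its conjugate acid, the more readily it departs.
(CH₃)₂CH–N₂⁺ loses N₂: no meaningful conjugate acid; N₂ departs as an exceptionally stable neutral molecule
(CH₃)₂CH–OTf loses OTf⁻: pKₐ(CF₃SO₃H (triflic acid)) ≈ -14
(CH₃)₂CH–OMs loses OMs⁻: pKₐ(CH₃SO₃H (MsOH)) ≈ -1.9
(CH₃)₂CH–OC(O)CF₃ loses CF₃COO⁻: pKₐ(CF₃COOH) ≈ 0.2
(CH₃)₂CH–OAc loses AcO⁻: pKₐ(CH₃COOH) ≈ 4.8

(CH₃)₂CH–N₂⁺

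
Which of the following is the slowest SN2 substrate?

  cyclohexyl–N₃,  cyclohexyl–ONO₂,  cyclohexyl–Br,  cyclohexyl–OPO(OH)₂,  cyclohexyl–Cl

cyclohexyl–N₃

With the same alkyl group throughout, only the leaving group differentiates the rates.
Leaving-group ability tracks the stability of the departed species; conjugate-acid pKₐ is the usual yardstick (lower pKₐ → better LG).
cyclohexyl–Br loses Br⁻: pKₐ(HBr) ≈ -9
cyclohexyl–Cl loses Cl⁻: pKₐ(HCl) ≈ -7
cyclohexyl–ONO₂ loses NO₃⁻: pKₐ(HNO₃) ≈ -1.3
cyclohexyl–OPO(OH)₂ loses H₂PO₄⁻: pKₐ(H₃PO₄) ≈ 2.1
cyclohexyl–N₃ loses N₃⁻: pKₐ(HN₃) ≈ 4.7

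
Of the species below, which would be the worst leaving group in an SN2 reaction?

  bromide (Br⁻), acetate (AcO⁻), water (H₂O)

acetate (AcO⁻)

A good leaving group is a weak base: the lower the pKₐ of its conjugate acid, the more readily it departs.
bromide (Br⁻): pKₐ(HBr) ≈ -9
water (H₂O): pKₐ(H₃O⁺) ≈ -1.7
acetate (AcO⁻): pKₐ(CH₃COOH) ≈ 4.8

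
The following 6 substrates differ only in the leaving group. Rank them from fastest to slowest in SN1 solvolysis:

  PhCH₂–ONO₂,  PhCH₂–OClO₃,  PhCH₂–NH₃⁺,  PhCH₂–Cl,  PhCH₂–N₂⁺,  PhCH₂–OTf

PhCH₂–N₂⁺ > PhCH₂–OTf > PhCH₂–OClO₃ > PhCH₂–Cl > PhCH₂–ONO₂ > PhCH₂–NH₃⁺

The skeletons are identical, so relative rate is governed entirely by leaving-group ability.
The more stable X⁻ (or X) is on its own — i.e. the weaker a base it is — the better a leaving group it makes.
PhCH₂–N₂⁺ loses N₂: no meaningful conjugate acid; N₂ departs as an exceptionally stable neutral molecule
PhCH₂–OTf loses OTf⁻: pKₐ(CF₃SO₃H (triflic acid)) ≈ -14
PhCH₂–OClO₃ loses ClO₄⁻: pKₐ(HClO₄) ≈ -10
PhCH₂–Cl loses Cl⁻: pKₐ(HCl) ≈ -7
PhCH₂–ONO₂ loses NO₃⁻: pKₐ(HNO₃) ≈ -1.3
PhCH₂–NH₃⁺ loses NH₃: pKₐ(NH₄⁺) ≈ 9.2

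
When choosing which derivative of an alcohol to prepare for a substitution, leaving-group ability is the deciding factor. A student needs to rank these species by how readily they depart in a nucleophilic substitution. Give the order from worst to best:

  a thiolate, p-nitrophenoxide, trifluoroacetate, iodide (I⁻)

Rank by basicity of the departing species: weakest base leaves most easily.
iodide (I⁻): pKₐ(HI) ≈ -10
trifluoroacetate: pKₐ(CF₃COOH) ≈ 0.2
p-nitrophenoxide: pKₐ(p-nitrophenol) ≈ 7.2
a thiolate: pKₐ(RSH (a thiol)) ≈ 10.5
Reversing gives the worst-to-best order requested.

a thiolate < p-nitrophenoxide < trifluoroacetate < iodide (I⁻)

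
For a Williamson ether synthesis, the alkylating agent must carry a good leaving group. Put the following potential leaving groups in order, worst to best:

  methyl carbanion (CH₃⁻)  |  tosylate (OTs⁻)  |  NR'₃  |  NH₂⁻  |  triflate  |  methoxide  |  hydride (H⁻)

Rank by basicity of the departing species: weakest base leaves most easily.
triflate: pKₐ(CF₃SO₃H (triflic acid)) ≈ -14 — charge spread over three oxygens and a CF₃ group; the premier leaving group in synthesis
tosylate (OTs⁻): pKₐ(p-CH₃C₆H₄SO₃H (TsOH)) ≈ -2.8
NR'₃: pKₐ(R'₃NH⁺) ≈ 10.7 — neutral but still a fairly strong base; Hofmann-elimination LG
methoxide: pKₐ(CH₃OH) ≈ 15.5
hydride (H⁻): pKₐ(H₂) ≈ 36 — extremely strong base; leaves only in special hydride-transfer contexts
NH₂⁻: pKₐ(NH₃) ≈ 38 — extremely strong base; never a leaving group
methyl carbanion (CH₃⁻): pKₐ(CH₄) ≈ 48 — unstabilised carbanion; the worst conceivable leaving group
Reversing gives the worst-to-best order requested.

methyl carbanion (CH₃⁻) < NH₂⁻ < hydride (H⁻) < methoxide < NR'₃ < tosylate (OTs⁻) < triflate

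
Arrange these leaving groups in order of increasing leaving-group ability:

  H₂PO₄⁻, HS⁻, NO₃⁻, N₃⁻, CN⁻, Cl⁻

Cl⁻: pKₐ(HCl) ≈ -7 — moderately weak base
NO₃⁻: pKₐ(HNO₃) ≈ -1.3 — resonance-delocalised over three oxygens
H₂PO₄⁻: pKₐ(H₃PO₄) ≈ 2.1 — moderate base; biological leaving group after further activation
N₃⁻: pKₐ(HN₃) ≈ 4.7
HS⁻: pKₐ(H₂S) ≈ 7 — larger and more polarisable than the oxygen analogue
CN⁻: pKₐ(HCN) ≈ 9.2 — sp carbon stabilises the charge somewhat, but still a poor LG
Listed from poorest to best leaving group as asked.

CN⁻ < HS⁻ < N₃⁻ < H₂PO₄⁻ < NO₃⁻ < Cl⁻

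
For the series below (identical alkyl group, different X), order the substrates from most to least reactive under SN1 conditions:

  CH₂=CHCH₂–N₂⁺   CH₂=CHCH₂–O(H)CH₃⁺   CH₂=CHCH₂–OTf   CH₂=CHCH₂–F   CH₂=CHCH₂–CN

CH₂=CHCH₂–N₂⁺ > CH₂=CHCH₂–OTf > CH₂=CHCH₂–O(H)CH₃⁺ > CH₂=CHCH₂–F > CH₂=CHCH₂–CN

With the same alkyl group throughout, only the leaving group differentiates the rates.
A good leaving group is a weak base: the lower the pKₐ of its conjugate acid, the more readily it departs.
CH₂=CHCH₂–N₂⁺ loses N₂: no meaningful conjugate acid; N₂ departs as an exceptionally stable neutral molecule
CH₂=CHCH₂–OTf loses OTf⁻: pKₐ(CF₃SO₃H (triflic acid)) ≈ -14
CH₂=CHCH₂–O(H)CH₃⁺ loses R'OH: pKₐ(R'OH₂⁺) ≈ -2.4
CH₂=CHCH₂–F loses F⁻: pKₐ(HF) ≈ 3.2
CH₂=CHCH₂–CN loses CN⁻: pKₐ(HCN) ≈ 9.2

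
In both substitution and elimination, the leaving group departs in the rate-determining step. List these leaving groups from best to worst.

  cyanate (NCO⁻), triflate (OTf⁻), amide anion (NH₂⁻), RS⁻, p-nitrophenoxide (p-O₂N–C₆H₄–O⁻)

Leaving-group ability tracks the stability of the departed species; conjugate-acid pKₐ is the usual yardstick (lower pKₐ → better LG).
triflate (OTf⁻): pKₐ(CF₃SO₃H (triflic acid)) ≈ -14
cyanate (NCO⁻): pKₐ(HOCN) ≈ 3.5 — resonance between N and O
p-nitrophenoxide (p-O₂N–C₆H₄–O⁻): pKₐ(p-nitrophenol) ≈ 7.2
RS⁻: pKₐ(RSH (a thiol)) ≈ 10.5 — moderately basic; rarely leaves without activation
amide anion (NH₂⁻): pKₐ(NH₃) ≈ 38 — extremely strong base; never a leaving group

triflate (OTf⁻) > cyanate (NCO⁻) > p-nitrophenoxide (p-O₂N–C₆H₄–O⁻) > RS⁻ > amide anion (NH₂⁻)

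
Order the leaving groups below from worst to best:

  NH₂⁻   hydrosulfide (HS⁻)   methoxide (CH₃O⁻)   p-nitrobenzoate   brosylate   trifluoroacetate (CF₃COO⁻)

Leaving-group ability tracks the stability of the departed species; conjugate-acid pKₐ is the usual yardstick (lower pKₐ → better LG).
brosylate: pKₐ(p-BrC₆H₄SO₃H) ≈ -2.8 — arenesulfonate with a p-bromo substituent
trifluoroacetate (CF₃COO⁻): pKₐ(CF₃COOH) ≈ 0.2 — strongly electron-withdrawing CF₃ stabilises the carboxylate
p-nitrobenzoate: pKₐ(p-nitrobenzoic acid) ≈ 3.4
hydrosulfide (HS⁻): pKₐ(H₂S) ≈ 7 — larger and more polarisable than the oxygen analogue
methoxide (CH₃O⁻): pKₐ(CH₃OH) ≈ 15.5 — strong base; alkoxides do not leave unassisted
NH₂⁻: pKₐ(NH₃) ≈ 38
The question asks for worst first, so the sequence is read in increasing leaving-group ability.

NH₂⁻ < methoxide (CH₃O⁻) < hydrosulfide (HS⁻) < p-nitrobenzoate < trifluoroacetate (CF₃COO⁻) < brosylate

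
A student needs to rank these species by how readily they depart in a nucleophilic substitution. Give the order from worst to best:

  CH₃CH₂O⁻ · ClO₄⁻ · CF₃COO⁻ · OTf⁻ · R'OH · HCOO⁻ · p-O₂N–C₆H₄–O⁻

CH₃CH₂O⁻ < p-O₂N–C₆H₄–O⁻ < HCOO⁻ < CF₃COO⁻ < R'OH < ClO₄⁻ < OTf⁻

The more stable X⁻ (or X) is on its own — i.e. the weaker a base it is — the better a leaving group it makes.
OTf⁻: pKₐ(CF₃SO₃H (triflic acid)) ≈ -14 — charge spread over three oxygens and a CF₃ group; the premier leaving group in synthesis
ClO₄⁻: pKₐ(HClO₄) ≈ -10
R'OH: pKₐ(R'OH₂⁺) ≈ -2.4 — neutral; leaves from a protonated ether (an oxonium ion, R–O(H)R'⁺)
CF₃COO⁻: pKₐ(CF₃COOH) ≈ 0.2 — strongly electron-withdrawing CF₃ stabilises the carboxylate
HCOO⁻: pKₐ(HCOOH) ≈ 3.8 — resonance-stabilised carboxylate
p-O₂N–C₆H₄–O⁻: pKₐ(p-nitrophenol) ≈ 7.2 — nitro group delocalises the charge; the classic chromogenic LG
CH₃CH₂O⁻: pKₐ(CH₃CH₂OH) ≈ 16
The question asks for worst first, so the sequence is read in increasing leaving-group ability.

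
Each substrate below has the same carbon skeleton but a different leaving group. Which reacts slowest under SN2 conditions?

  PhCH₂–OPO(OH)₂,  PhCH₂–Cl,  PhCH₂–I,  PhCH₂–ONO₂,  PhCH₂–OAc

PhCH₂–OAc

With the same alkyl group throughout, only the leaving group differentiates the rates.
The more stable X⁻ (or X) is on its own — i.e. the weaker a base it is — the better a leaving group it makes.
PhCH₂–I loses I⁻: pKₐ(HI) ≈ -10
PhCH₂–Cl loses Cl⁻: pKₐ(HCl) ≈ -7
PhCH₂–ONO₂ loses NO₃⁻: pKₐ(HNO₃) ≈ -1.3
PhCH₂–OPO(OH)₂ loses H₂PO₄⁻: pKₐ(H₃PO₄) ≈ 2.1
PhCH₂–OAc loses AcO⁻: pKₐ(CH₃COOH) ≈ 4.8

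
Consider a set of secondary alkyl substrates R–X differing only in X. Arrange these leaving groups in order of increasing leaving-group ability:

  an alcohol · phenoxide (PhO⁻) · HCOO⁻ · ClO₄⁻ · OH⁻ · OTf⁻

OH⁻ < phenoxide (PhO⁻) < HCOO⁻ < an alcohol < ClO₄⁻ < OTf⁻

OTf⁻: pKₐ(CF₃SO₃H (triflic acid)) ≈ -14 — charge spread over three oxygens and a CF₃ group; the premier leaving group in synthesis
ClO₄⁻: pKₐ(HClO₄) ≈ -10 — extremely weak base; rarely used for safety reasons
an alcohol: pKₐ(R'OH₂⁺) ≈ -2.4
HCOO⁻: pKₐ(HCOOH) ≈ 3.8 — resonance-stabilised carboxylate
phenoxide (PhO⁻): pKₐ(C₆H₅OH (phenol)) ≈ 10
OH⁻: pKₐ(H₂O) ≈ 15.7
Listed from poorest to best leaving group as asked.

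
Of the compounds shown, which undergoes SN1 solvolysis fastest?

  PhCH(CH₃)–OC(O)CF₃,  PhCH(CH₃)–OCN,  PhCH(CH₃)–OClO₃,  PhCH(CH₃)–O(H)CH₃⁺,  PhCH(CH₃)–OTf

PhCH(CH₃)–OTf

With the same alkyl group throughout, only the leaving group differentiates the rates.
Rank by basicity of the departing species: weakest base leaves most easily.
PhCH(CH₃)–OTf loses OTf⁻: pKₐ(CF₃SO₃H (triflic acid)) ≈ -14
PhCH(CH₃)–OClO₃ loses ClO₄⁻: pKₐ(HClO₄) ≈ -10
PhCH(CH₃)–O(H)CH₃⁺ loses R'OH: pKₐ(R'OH₂⁺) ≈ -2.4
PhCH(CH₃)–OC(O)CF₃ loses CF₃COO⁻: pKₐ(CF₃COOH) ≈ 0.2
PhCH(CH₃)–OCN loses NCO⁻: pKₐ(HOCN) ≈ 3.5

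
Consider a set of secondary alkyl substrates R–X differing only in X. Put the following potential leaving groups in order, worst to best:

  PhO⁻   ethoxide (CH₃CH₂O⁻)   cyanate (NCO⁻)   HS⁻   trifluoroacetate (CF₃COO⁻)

ethoxide (CH₃CH₂O⁻) < PhO⁻ < HS⁻ < cyanate (NCO⁻) < trifluoroacetate (CF₃COO⁻)

Rank by basicity of the departing species: weakest base leaves most easily.
trifluoroacetate (CF₃COO⁻): pKₐ(CF₃COOH) ≈ 0.2 — strongly electron-withdrawing CF₃ stabilises the carboxylate
cyanate (NCO⁻): pKₐ(HOCN) ≈ 3.5 — resonance between N and O
HS⁻: pKₐ(H₂S) ≈ 7
PhO⁻: pKₐ(C₆H₅OH (phenol)) ≈ 10 — resonance into the ring helps, but still a poor LG
ethoxide (CH₃CH₂O⁻): pKₐ(CH₃CH₂OH) ≈ 16
The question asks for worst first, so the sequence is read in increasing leaving-group ability.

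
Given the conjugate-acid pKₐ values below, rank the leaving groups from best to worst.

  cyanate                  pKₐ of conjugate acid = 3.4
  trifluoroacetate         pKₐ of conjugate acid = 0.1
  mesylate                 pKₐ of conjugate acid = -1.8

mesylate > trifluoroacetate > cyanate

Lower conjugate-acid pKₐ ⇒ weaker base ⇒ better leaving group.
Sorting by the given values: mesylate (-1.8), trifluoroacetate (0.1), cyanate (3.4).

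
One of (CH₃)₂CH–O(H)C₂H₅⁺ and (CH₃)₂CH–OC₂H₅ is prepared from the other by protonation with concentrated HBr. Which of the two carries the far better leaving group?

(CH₃)₂CH–O(H)C₂H₅⁺

From (CH₃)₂CH–OC₂H₅ the departing group would be CH₃CH₂O⁻ (pKₐ(CH₃CH₂OH) ≈ 16). Strong base; alkoxides do not leave unassisted.
From (CH₃)₂CH–O(H)C₂H₅⁺ the leaving group is R'OH (pKₐ(R'OH₂⁺) ≈ -2.4). Neutral; leaves from a protonated ether (an oxonium ion, R–O(H)R'⁺).
Protonation with concentrated HBr works by allowing neutral ethanol, rather than ethoxide, to depart, making (CH₃)₂CH–O(H)C₂H₅⁺ enormously more reactive.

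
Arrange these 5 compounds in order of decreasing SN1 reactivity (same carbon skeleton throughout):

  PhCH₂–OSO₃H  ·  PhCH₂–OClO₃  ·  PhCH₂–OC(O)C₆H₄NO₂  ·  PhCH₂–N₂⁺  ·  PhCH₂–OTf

PhCH₂–N₂⁺ > PhCH₂–OTf > PhCH₂–OClO₃ > PhCH₂–OSO₃H > PhCH₂–OC(O)C₆H₄NO₂

The skeletons are identical, so relative rate is governed entirely by leaving-group ability.
A good leaving group is a weak base: the lower the pKₐ of its conjugate acid, the more readily it departs.
PhCH₂–N₂⁺ loses N₂: no meaningful conjugate acid; N₂ departs as an exceptionally stable neutral molecule
PhCH₂–OTf loses OTf⁻: pKₐ(CF₃SO₃H (triflic acid)) ≈ -14
PhCH₂–OClO₃ loses ClO₄⁻: pKₐ(HClO₄) ≈ -10
PhCH₂–OSO₃H loses HSO₄⁻: pKₐ(H₂SO₄) ≈ -3
PhCH₂–OC(O)C₆H₄NO₂ loses p-O₂N–C₆H₄–COO⁻: pKₐ(p-nitrobenzoic acid) ≈ 3.4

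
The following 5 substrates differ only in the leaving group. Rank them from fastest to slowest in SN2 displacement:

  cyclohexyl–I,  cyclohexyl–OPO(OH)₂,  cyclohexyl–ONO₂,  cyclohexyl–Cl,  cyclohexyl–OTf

cyclohexyl–OTf > cyclohexyl–I > cyclohexyl–Cl > cyclohexyl–ONO₂ > cyclohexyl–OPO(OH)₂

Same R in every case — rank the leaving groups.
Leaving-group ability tracks the stability of the departed species; conjugate-acid pKₐ is the usual yardstick (lower pKₐ → better LG).
cyclohexyl–OTf loses OTf⁻: pKₐ(CF₃SO₃H (triflic acid)) ≈ -14
cyclohexyl–I loses I⁻: pKₐ(HI) ≈ -10
cyclohexyl–Cl loses Cl⁻: pKₐ(HCl) ≈ -7
cyclohexyl–ONO₂ loses NO₃⁻: pKₐ(HNO₃) ≈ -1.3
cyclohexyl–OPO(OH)₂ loses H₂PO₄⁻: pKₐ(H₃PO₄) ≈ 2.1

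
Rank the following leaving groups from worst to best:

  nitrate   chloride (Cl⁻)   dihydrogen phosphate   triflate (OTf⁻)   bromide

Rank by basicity of the departing species: weakest base leaves most easily.
triflate (OTf⁻): pKₐ(CF₃SO₃H (triflic acid)) ≈ -14
bromide: pKₐ(HBr) ≈ -9 — weak base; good leaving group
chloride (Cl⁻): pKₐ(HCl) ≈ -7
nitrate: pKₐ(HNO₃) ≈ -1.3
dihydrogen phosphate: pKₐ(H₃PO₄) ≈ 2.1
The question asks for worst first, so the sequence is read in increasing leaving-group ability.

dihydrogen phosphate < nitrate < chloride (Cl⁻) < bromide < triflate (OTf⁻)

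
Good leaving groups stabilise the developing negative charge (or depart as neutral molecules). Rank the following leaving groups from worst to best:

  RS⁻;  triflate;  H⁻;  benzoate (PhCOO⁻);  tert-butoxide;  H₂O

The more stable X⁻ (or X) is on its own — i.e. the weaker a base it is — the better a leaving group it makes.
triflate: pKₐ(CF₃SO₃H (triflic acid)) ≈ -14
H₂O: pKₐ(H₃O⁺) ≈ -1.7
benzoate (PhCOO⁻): pKₐ(C₆H₅COOH) ≈ 4.2
RS⁻: pKₐ(RSH (a thiol)) ≈ 10.5
tert-butoxide: pKₐ(t-BuOH) ≈ 18
H⁻: pKₐ(H₂) ≈ 36
Reversing gives the worst-to-best order requested.

H⁻ < tert-butoxide < RS⁻ < benzoate (PhCOO⁻) < H₂O < triflate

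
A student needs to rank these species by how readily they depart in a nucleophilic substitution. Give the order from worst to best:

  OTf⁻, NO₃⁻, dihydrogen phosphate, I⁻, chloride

OTf⁻: pKₐ(CF₃SO₃H (triflic acid)) ≈ -14 — charge spread over three oxygens and a CF₃ group; the premier leaving group in synthesis
I⁻: pKₐ(HI) ≈ -10 — large, highly polarisable; very weak base
chloride: pKₐ(HCl) ≈ -7 — moderately weak base
NO₃⁻: pKₐ(HNO₃) ≈ -1.3 — resonance-delocalised over three oxygens
dihydrogen phosphate: pKₐ(H₃PO₄) ≈ 2.1 — moderate base; biological leaving group after further activation
Reversing gives the worst-to-best order requested.

dihydrogen phosphate < NO₃⁻ < chloride < I⁻ < OTf⁻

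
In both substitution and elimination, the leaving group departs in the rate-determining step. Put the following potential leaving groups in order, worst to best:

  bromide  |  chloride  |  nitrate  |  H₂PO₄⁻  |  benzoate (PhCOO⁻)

benzoate (PhCOO⁻) < H₂PO₄⁻ < nitrate < chloride < bromide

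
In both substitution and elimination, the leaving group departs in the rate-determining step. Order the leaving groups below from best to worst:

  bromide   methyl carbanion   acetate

Leaving-group ability tracks the stability of the departed species; conjugate-acid pKₐ is the usual yardstick (lower pKₐ → better LG).
bromide: pKₐ(HBr) ≈ -9 — weak base; good leaving group
acetate: pKₐ(CH₃COOH) ≈ 4.8 — resonance-stabilised but still a weak base
methyl carbanion: pKₐ(CH₄) ≈ 48 — unstabilised carbanion; the worst conceivable leaving group

bromide > acetate > methyl carbanion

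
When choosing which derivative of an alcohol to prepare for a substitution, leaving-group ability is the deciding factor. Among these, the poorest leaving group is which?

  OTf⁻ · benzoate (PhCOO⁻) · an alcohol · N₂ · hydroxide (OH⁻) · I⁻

hydroxide (OH⁻)

N₂: no meaningful conjugate acid; N₂ departs as an exceptionally stable neutral molecule
OTf⁻: pKₐ(CF₃SO₃H (triflic acid)) ≈ -14
I⁻: pKₐ(HI) ≈ -10
an alcohol: pKₐ(R'OH₂⁺) ≈ -2.4
benzoate (PhCOO⁻): pKₐ(C₆H₅COOH) ≈ 4.2
hydroxide (OH⁻): pKₐ(H₂O) ≈ 15.7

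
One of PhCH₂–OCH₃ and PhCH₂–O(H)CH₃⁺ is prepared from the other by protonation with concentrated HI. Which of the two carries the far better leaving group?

PhCH₂–O(H)CH₃⁺

From PhCH₂–OCH₃ the departing group would be CH₃O⁻ (pKₐ(CH₃OH) ≈ 15.5). Strong base; alkoxides do not leave unassisted.
From PhCH₂–O(H)CH₃⁺ the leaving group is R'OH (pKₐ(R'OH₂⁺) ≈ -2.4). Neutral; leaves from a protonated ether (an oxonium ion, R–O(H)R'⁺).
Protonation with concentrated HI works by allowing neutral methanol, rather than methoxide, to depart, making PhCH₂–O(H)CH₃⁺ enormously more reactive.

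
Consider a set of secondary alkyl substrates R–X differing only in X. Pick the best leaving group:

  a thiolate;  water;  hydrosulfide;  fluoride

water

Rank by basicity of the departing species: weakest base leaves most easily.
water: pKₐ(H₃O⁺) ≈ -1.7
fluoride: pKₐ(HF) ≈ 3.2
hydrosulfide: pKₐ(H₂S) ≈ 7
a thiolate: pKₐ(RSH (a thiol)) ≈ 10.5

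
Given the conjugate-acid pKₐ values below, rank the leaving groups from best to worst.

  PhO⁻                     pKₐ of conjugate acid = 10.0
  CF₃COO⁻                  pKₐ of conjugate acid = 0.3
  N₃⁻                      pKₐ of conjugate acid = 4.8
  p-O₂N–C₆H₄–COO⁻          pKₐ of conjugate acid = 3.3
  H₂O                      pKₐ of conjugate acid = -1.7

Lower conjugate-acid pKₐ ⇒ weaker base ⇒ better leaving group.
Sorting by the given values: H₂O (-1.7), CF₃COO⁻ (0.3), p-O₂N–C₆H₄–COO⁻ (3.3), N₃⁻ (4.8), PhO⁻ (10.0).

H₂O > CF₃COO⁻ > p-O₂N–C₆H₄–COO⁻ > N₃⁻ > PhO⁻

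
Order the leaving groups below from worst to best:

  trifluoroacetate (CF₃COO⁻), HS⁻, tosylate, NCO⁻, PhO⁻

tosylate: pKₐ(p-CH₃C₆H₄SO₃H (TsOH)) ≈ -2.8
trifluoroacetate (CF₃COO⁻): pKₐ(CF₃COOH) ≈ 0.2
NCO⁻: pKₐ(HOCN) ≈ 3.5
HS⁻: pKₐ(H₂S) ≈ 7
PhO⁻: pKₐ(C₆H₅OH (phenol)) ≈ 10 — resonance into the ring helps, but still a poor LG
The question asks for worst first, so the sequence is read in increasing leaving-group ability.

PhO⁻ < HS⁻ < NCO⁻ < trifluoroacetate (CF₃COO⁻) < tosylate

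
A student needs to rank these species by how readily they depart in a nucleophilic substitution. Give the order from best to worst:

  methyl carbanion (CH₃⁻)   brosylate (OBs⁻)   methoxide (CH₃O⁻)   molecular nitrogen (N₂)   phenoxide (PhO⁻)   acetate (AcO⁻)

molecular nitrogen (N₂) > brosylate (OBs⁻) > acetate (AcO⁻) > phenoxide (PhO⁻) > methoxide (CH₃O⁻) > methyl carbanion (CH₃⁻)

Leaving-group ability tracks the stability of the departed species; conjugate-acid pKₐ is the usual yardstick (lower pKₐ → better LG).
molecular nitrogen (N₂): no meaningful conjugate acid; N₂ departs as an exceptionally stable neutral molecule
brosylate (OBs⁻): pKₐ(p-BrC₆H₄SO₃H) ≈ -2.8
acetate (AcO⁻): pKₐ(CH₃COOH) ≈ 4.8
phenoxide (PhO⁻): pKₐ(C₆H₅OH (phenol)) ≈ 10
methoxide (CH₃O⁻): pKₐ(CH₃OH) ≈ 15.5
methyl carbanion (CH₃⁻): pKₐ(CH₄) ≈ 48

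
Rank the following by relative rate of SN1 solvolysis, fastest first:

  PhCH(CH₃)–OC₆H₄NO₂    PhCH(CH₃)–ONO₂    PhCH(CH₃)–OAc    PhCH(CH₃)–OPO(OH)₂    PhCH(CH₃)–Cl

Same R in every case — rank the leaving groups.
A good leaving group is a weak base: the lower the pKₐ of its conjugate acid, the more readily it departs.
PhCH(CH₃)–Cl loses Cl⁻: pKₐ(HCl) ≈ -7
PhCH(CH₃)–ONO₂ loses NO₃⁻: pKₐ(HNO₃) ≈ -1.3
PhCH(CH₃)–OPO(OH)₂ loses H₂PO₄⁻: pKₐ(H₃PO₄) ≈ 2.1
PhCH(CH₃)–OAc loses AcO⁻: pKₐ(CH₃COOH) ≈ 4.8
PhCH(CH₃)–OC₆H₄NO₂ loses p-O₂N–C₆H₄–O⁻: pKₐ(p-nitrophenol) ≈ 7.2

PhCH(CH₃)–Cl > PhCH(CH₃)–ONO₂ > PhCH(CH₃)–OPO(OH)₂ > PhCH(CH₃)–OAc > PhCH(CH₃)–OC₆H₄NO₂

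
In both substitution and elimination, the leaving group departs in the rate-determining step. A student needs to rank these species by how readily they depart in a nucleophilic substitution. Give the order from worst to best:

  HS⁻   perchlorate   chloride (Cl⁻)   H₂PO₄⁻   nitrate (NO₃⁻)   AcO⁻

The more stable X⁻ (or X) is on its own — i.e. the weaker a base it is — the better a leaving group it makes.
perchlorate: pKₐ(HClO₄) ≈ -10 — extremely weak base; rarely used for safety reasons
chloride (Cl⁻): pKₐ(HCl) ≈ -7 — moderately weak base
nitrate (NO₃⁻): pKₐ(HNO₃) ≈ -1.3 — resonance-delocalised over three oxygens
H₂PO₄⁻: pKₐ(H₃PO₄) ≈ 2.1
AcO⁻: pKₐ(CH₃COOH) ≈ 4.8 — resonance-stabilised but still a weak base
HS⁻: pKₐ(H₂S) ≈ 7
The question asks for worst first, so the sequence is read in increasing leaving-group ability.

HS⁻ < AcO⁻ < H₂PO₄⁻ < nitrate (NO₃⁻) < chloride (Cl⁻) < perchlorate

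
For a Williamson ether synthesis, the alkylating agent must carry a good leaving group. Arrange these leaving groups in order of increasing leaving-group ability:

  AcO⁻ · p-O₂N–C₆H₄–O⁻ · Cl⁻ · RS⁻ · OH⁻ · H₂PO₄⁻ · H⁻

H⁻ < OH⁻ < RS⁻ < p-O₂N–C₆H₄–O⁻ < AcO⁻ < H₂PO₄⁻ < Cl⁻

A good leaving group is a weak base: the lower the pKₐ of its conjugate acid, the more readily it departs.
Cl⁻: pKₐ(HCl) ≈ -7
H₂PO₄⁻: pKₐ(H₃PO₄) ≈ 2.1
AcO⁻: pKₐ(CH₃COOH) ≈ 4.8
p-O₂N–C₆H₄–O⁻: pKₐ(p-nitrophenol) ≈ 7.2
RS⁻: pKₐ(RSH (a thiol)) ≈ 10.5
OH⁻: pKₐ(H₂O) ≈ 15.7
H⁻: pKₐ(H₂) ≈ 36
Reversing gives the worst-to-best order requested.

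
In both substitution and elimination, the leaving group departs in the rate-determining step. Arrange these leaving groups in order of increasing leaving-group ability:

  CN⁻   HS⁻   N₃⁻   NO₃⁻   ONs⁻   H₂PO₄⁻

Rank by basicity of the departing species: weakest base leaves most easily.
ONs⁻: pKₐ(p-O₂NC₆H₄SO₃H) ≈ -3.5
NO₃⁻: pKₐ(HNO₃) ≈ -1.3
H₂PO₄⁻: pKₐ(H₃PO₄) ≈ 2.1
N₃⁻: pKₐ(HN₃) ≈ 4.7
HS⁻: pKₐ(H₂S) ≈ 7
CN⁻: pKₐ(HCN) ≈ 9.2
The question asks for worst first, so the sequence is read in increasing leaving-group ability.

CN⁻ < HS⁻ < N₃⁻ < H₂PO₄⁻ < NO₃⁻ < ONs⁻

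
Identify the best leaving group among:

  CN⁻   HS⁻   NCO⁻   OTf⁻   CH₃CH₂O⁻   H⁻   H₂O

The more stable X⁻ (or X) is on its own — i.e. the weaker a base it is — the better a leaving group it makes.
OTf⁻: pKₐ(CF₃SO₃H (triflic acid)) ≈ -14
H₂O: pKₐ(H₃O⁺) ≈ -1.7
NCO⁻: pKₐ(HOCN) ≈ 3.5
HS⁻: pKₐ(H₂S) ≈ 7
CN⁻: pKₐ(HCN) ≈ 9.2
CH₃CH₂O⁻: pKₐ(CH₃CH₂OH) ≈ 16
H⁻: pKₐ(H₂) ≈ 36

OTf⁻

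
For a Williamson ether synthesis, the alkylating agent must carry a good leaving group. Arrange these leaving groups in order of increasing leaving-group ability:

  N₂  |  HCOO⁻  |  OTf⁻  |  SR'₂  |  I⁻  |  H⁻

H⁻ < HCOO⁻ < SR'₂ < I⁻ < OTf⁻ < N₂

A good leaving group is a weak base: the lower the pKₐ of its conjugate acid, the more readily it departs.
N₂: no meaningful conjugate acid; N₂ departs as an exceptionally stable neutral molecule
OTf⁻: pKₐ(CF₃SO₃H (triflic acid)) ≈ -14
I⁻: pKₐ(HI) ≈ -10 — large, highly polarisable; very weak base
SR'₂: pKₐ(R'₂SH⁺) ≈ -7 — neutral; leaves from a sulfonium salt (R–SR'₂⁺)
HCOO⁻: pKₐ(HCOOH) ≈ 3.8 — resonance-stabilised carboxylate
H⁻: pKₐ(H₂) ≈ 36
Reversing gives the worst-to-best order requested.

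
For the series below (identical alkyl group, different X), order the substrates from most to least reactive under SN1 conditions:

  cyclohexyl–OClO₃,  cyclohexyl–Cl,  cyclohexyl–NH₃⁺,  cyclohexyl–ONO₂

cyclohexyl–OClO₃ > cyclohexyl–Cl > cyclohexyl–ONO₂ > cyclohexyl–NH₃⁺

With the same alkyl group throughout, only the leaving group differentiates the rates.
Rank by basicity of the departing species: weakest base leaves most easily.
cyclohexyl–OClO₃ loses ClO₄⁻: pKₐ(HClO₄) ≈ -10
cyclohexyl–Cl loses Cl⁻: pKₐ(HCl) ≈ -7
cyclohexyl–ONO₂ loses NO₃⁻: pKₐ(HNO₃) ≈ -1.3
cyclohexyl–NH₃⁺ loses NH₃: pKₐ(NH₄⁺) ≈ 9.2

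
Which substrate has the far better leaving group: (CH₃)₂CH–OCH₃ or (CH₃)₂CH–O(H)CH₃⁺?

From (CH₃)₂CH–OCH₃ the departing group would be CH₃O⁻ (pKₐ(CH₃OH) ≈ 15.5). Strong base; alkoxides do not leave unassisted.
From (CH₃)₂CH–O(H)CH₃⁺ the leaving group is R'OH (pKₐ(R'OH₂⁺) ≈ -2.4). Neutral; leaves from a protonated ether (an oxonium ion, R–O(H)R'⁺).
(In practice (CH₃)₂CH–O(H)CH₃⁺ is made from (CH₃)₂CH–OCH₃ by protonation with concentrated HI, allowing neutral methanol, rather than methoxide, to depart.)

(CH₃)₂CH–O(H)CH₃⁺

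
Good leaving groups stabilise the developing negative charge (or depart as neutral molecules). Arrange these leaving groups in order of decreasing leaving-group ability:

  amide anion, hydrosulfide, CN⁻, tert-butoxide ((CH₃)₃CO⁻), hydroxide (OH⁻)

hydrosulfide > CN⁻ > hydroxide (OH⁻) > tert-butoxide ((CH₃)₃CO⁻) > amide anion

The more stable X⁻ (or X) is on its own — i.e. the weaker a base it is — the better a leaving group it makes.
hydrosulfide: pKₐ(H₂S) ≈ 7 — larger and more polarisable than the oxygen analogue
CN⁻: pKₐ(HCN) ≈ 9.2 — sp carbon stabilises the charge somewhat, but still a poor LG
hydroxide (OH⁻): pKₐ(H₂O) ≈ 15.7
tert-butoxide ((CH₃)₃CO⁻): pKₐ(t-BuOH) ≈ 18
amide anion: pKₐ(NH₃) ≈ 38 — extremely strong base; never a leaving group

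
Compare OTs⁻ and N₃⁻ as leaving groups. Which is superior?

OTs⁻ is the better leaving group.
pKₐ(p-CH₃C₆H₄SO₃H (TsOH)) ≈ -2.8 versus pKₐ(HN₃) ≈ 4.7: OTs⁻ is the much weaker base.
Resonance-delocalised arenesulfonate.

OTs⁻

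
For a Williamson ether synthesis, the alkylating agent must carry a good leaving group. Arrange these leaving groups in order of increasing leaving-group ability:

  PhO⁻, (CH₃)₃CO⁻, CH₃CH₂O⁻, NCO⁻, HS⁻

NCO⁻: pKₐ(HOCN) ≈ 3.5
HS⁻: pKₐ(H₂S) ≈ 7
PhO⁻: pKₐ(C₆H₅OH (phenol)) ≈ 10
CH₃CH₂O⁻: pKₐ(CH₃CH₂OH) ≈ 16
(CH₃)₃CO⁻: pKₐ(t-BuOH) ≈ 18
Listed from poorest to best leaving group as asked.

(CH₃)₃CO⁻ < CH₃CH₂O⁻ < PhO⁻ < HS⁻ < NCO⁻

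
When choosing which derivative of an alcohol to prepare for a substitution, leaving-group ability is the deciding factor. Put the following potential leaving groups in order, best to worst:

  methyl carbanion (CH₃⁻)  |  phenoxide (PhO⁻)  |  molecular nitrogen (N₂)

molecular nitrogen (N₂) > phenoxide (PhO⁻) > methyl carbanion (CH₃⁻)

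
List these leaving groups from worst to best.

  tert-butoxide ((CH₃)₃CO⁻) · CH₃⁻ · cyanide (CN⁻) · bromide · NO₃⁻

Leaving-group ability tracks the stability of the departed species; conjugate-acid pKₐ is the usual yardstick (lower pKₐ → better LG).
bromide: pKₐ(HBr) ≈ -9
NO₃⁻: pKₐ(HNO₃) ≈ -1.3
cyanide (CN⁻): pKₐ(HCN) ≈ 9.2
tert-butoxide ((CH₃)₃CO⁻): pKₐ(t-BuOH) ≈ 18
CH₃⁻: pKₐ(CH₄) ≈ 48
Listed from poorest to best leaving group as asked.

CH₃⁻ < tert-butoxide ((CH₃)₃CO⁻) < cyanide (CN⁻) < NO₃⁻ < bromide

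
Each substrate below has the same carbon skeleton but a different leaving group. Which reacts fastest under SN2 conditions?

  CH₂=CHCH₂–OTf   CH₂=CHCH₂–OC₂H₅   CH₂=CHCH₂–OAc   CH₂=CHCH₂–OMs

Identical carbon frameworks mean the comparison reduces to leaving-group quality.
Leaving-group ability tracks the stability of the departed species; conjugate-acid pKₐ is the usual yardstick (lower pKₐ → better LG).
CH₂=CHCH₂–OTf loses OTf⁻: pKₐ(CF₃SO₃H (triflic acid)) ≈ -14
CH₂=CHCH₂–OMs loses OMs⁻: pKₐ(CH₃SO₃H (MsOH)) ≈ -1.9
CH₂=CHCH₂–OAc loses AcO⁻: pKₐ(CH₃COOH) ≈ 4.8
CH₂=CHCH₂–OC₂H₅ loses CH₃CH₂O⁻: pKₐ(CH₃CH₂OH) ≈ 16

CH₂=CHCH₂–OTf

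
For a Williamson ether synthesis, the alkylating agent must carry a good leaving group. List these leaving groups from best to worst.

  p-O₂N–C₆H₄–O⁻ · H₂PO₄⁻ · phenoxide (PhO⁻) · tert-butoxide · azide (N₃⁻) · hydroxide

H₂PO₄⁻ > azide (N₃⁻) > p-O₂N–C₆H₄–O⁻ > phenoxide (PhO⁻) > hydroxide > tert-butoxide

Rank by basicity of the departing species: weakest base leaves most easily.
H₂PO₄⁻: pKₐ(H₃PO₄) ≈ 2.1 — moderate base; biological leaving group after further activation
azide (N₃⁻): pKₐ(HN₃) ≈ 4.7
p-O₂N–C₆H₄–O⁻: pKₐ(p-nitrophenol) ≈ 7.2 — nitro group delocalises the charge; the classic chromogenic LG
phenoxide (PhO⁻): pKₐ(C₆H₅OH (phenol)) ≈ 10 — resonance into the ring helps, but still a poor LG
hydroxide: pKₐ(H₂O) ≈ 15.7 — strong base; essentially never leaves without prior activation
tert-butoxide: pKₐ(t-BuOH) ≈ 18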